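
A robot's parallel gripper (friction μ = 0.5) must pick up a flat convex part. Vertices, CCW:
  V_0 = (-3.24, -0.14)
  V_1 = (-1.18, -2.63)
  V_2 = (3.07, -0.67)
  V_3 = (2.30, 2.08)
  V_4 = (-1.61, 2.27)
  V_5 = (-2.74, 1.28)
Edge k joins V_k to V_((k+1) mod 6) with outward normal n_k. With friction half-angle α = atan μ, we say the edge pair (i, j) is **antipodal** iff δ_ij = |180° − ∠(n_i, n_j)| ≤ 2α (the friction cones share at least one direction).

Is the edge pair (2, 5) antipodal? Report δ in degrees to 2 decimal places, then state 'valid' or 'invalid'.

δ = 35.04°, valid

α = atan 0.5 = 26.57°;  2α = 53.13°
edge 2: e_2 = (-0.77, +2.75);  n_2 = (+0.9630, +0.2696)
edge 5: e_5 = (-0.50, -1.42);  n_5 = (-0.9432, +0.3321)
∠(n_2, n_5) = 144.96°
δ = |180° − 144.96°| = 35.04°
35.04° ≤ 2α = 53.13°  →  valid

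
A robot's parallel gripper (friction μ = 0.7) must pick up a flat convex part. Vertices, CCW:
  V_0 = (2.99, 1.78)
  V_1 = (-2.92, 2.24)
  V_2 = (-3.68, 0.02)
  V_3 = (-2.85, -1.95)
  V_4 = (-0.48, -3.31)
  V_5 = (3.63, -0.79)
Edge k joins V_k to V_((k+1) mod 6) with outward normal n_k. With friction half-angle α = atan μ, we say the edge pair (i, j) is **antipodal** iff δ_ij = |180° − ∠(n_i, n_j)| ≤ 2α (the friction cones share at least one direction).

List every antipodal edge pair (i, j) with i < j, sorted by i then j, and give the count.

count = 7; pairs: (0,2), (0,3), (0,4), (1,4), (1,5), (2,5), (3,5)

α = atan 0.7 = 34.99°;  2α = 69.98°
n_0 = (+0.0776, +0.9970)
n_1 = (-0.9461, +0.3239)
n_2 = (-0.9215, -0.3883)
n_3 = (-0.4977, -0.8673)
n_4 = (+0.5227, -0.8525)
n_5 = (+0.9704, +0.2416)
  (0,1): δ = 104.45°  ·
  (0,2): δ = 62.70°  ✓
  (0,3): δ = 25.40°  ✓
  (0,4): δ = 35.96°  ✓
  (0,5): δ = 108.43°  ·
  (1,2): δ = 138.26°  ·
  (1,3): δ = 100.95°  ·
  (1,4): δ = 39.59°  ✓
  (1,5): δ = 32.88°  ✓
  (2,3): δ = 142.70°  ·
  (2,4): δ = 81.33°  ·
  (2,5): δ = 8.86°  ✓
  (3,4): δ = 118.64°  ·
  (3,5): δ = 46.17°  ✓
  (4,5): δ = 107.53°  ·
antipodal pairs: 7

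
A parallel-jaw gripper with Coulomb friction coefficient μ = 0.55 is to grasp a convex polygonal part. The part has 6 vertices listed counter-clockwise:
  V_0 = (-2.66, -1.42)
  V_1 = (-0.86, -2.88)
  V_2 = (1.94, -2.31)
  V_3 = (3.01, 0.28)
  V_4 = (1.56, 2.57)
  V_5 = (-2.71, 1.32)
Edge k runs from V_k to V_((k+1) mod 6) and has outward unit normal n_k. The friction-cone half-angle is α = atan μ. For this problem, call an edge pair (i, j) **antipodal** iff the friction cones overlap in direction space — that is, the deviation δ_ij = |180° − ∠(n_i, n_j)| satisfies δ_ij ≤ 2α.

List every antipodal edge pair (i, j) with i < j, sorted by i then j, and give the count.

α = atan 0.55 = 28.81°;  2α = 57.62°
n_0 = (-0.6299, -0.7766)
n_1 = (+0.1995, -0.9799)
n_2 = (+0.9242, -0.3818)
n_3 = (+0.8449, +0.5350)
n_4 = (-0.2809, +0.9597)
n_5 = (-0.9998, -0.0182)
  (0,1): δ = 129.45°  ·
  (0,2): δ = 73.40°  ·
  (0,3): δ = 18.61°  ✓
  (0,4): δ = 55.36°  ✓
  (0,5): δ = 130.09°  ·
  (1,2): δ = 123.95°  ·
  (1,3): δ = 69.17°  ·
  (1,4): δ = 4.81°  ✓
  (1,5): δ = 79.54°  ·
  (2,3): δ = 125.21°  ·
  (2,4): δ = 51.24°  ✓
  (2,5): δ = 23.49°  ✓
  (3,4): δ = 106.02°  ·
  (3,5): δ = 31.30°  ✓
  (4,5): δ = 105.27°  ·
antipodal pairs: 6

count = 6; pairs: (0,3), (0,4), (1,4), (2,4), (2,5), (3,5)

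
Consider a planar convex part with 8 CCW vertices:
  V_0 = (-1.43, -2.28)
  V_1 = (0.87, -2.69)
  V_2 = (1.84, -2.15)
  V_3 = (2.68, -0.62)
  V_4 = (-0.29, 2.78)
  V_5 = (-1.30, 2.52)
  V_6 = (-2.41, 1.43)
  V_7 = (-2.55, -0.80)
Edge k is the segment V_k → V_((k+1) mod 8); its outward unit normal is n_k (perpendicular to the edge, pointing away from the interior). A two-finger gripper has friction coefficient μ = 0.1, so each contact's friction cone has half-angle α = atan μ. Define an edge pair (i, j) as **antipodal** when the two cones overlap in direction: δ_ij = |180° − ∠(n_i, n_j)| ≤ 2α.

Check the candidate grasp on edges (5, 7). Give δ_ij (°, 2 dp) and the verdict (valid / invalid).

δ = 97.36°, invalid

α = atan 0.1 = 5.71°;  2α = 11.42°
edge 5: e_5 = (-1.11, -1.09);  n_5 = (-0.7006, +0.7135)
edge 7: e_7 = (+1.12, -1.48);  n_7 = (-0.7974, -0.6034)
∠(n_5, n_7) = 82.64°
δ = |180° − 82.64°| = 97.36°
97.36° > 2α = 11.42°  →  invalid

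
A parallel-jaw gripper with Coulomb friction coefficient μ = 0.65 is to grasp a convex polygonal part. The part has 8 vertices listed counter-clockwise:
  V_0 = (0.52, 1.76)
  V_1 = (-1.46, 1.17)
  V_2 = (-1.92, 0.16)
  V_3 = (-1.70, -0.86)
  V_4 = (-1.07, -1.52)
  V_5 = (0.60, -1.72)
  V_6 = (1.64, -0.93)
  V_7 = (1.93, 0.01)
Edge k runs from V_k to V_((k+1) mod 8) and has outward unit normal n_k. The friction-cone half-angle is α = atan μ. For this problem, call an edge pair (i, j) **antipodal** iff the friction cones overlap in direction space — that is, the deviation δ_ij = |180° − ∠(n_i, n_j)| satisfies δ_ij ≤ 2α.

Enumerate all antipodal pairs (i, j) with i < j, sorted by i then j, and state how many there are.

count = 13; pairs: (0,3), (0,4), (0,5), (0,6), (1,5), (1,6), (1,7), (2,5), (2,6), (2,7), (3,6), (3,7), (4,7)

α = atan 0.65 = 33.02°;  2α = 66.05°
n_0 = (-0.2856, +0.9584)
n_1 = (-0.9101, +0.4145)
n_2 = (-0.9775, -0.2108)
n_3 = (-0.7234, -0.6905)
n_4 = (-0.1189, -0.9929)
n_5 = (+0.6049, -0.7963)
n_6 = (+0.9556, -0.2948)
n_7 = (+0.7787, +0.6274)
  (0,1): δ = 131.08°  ·
  (0,2): δ = 94.42°  ·
  (0,3): δ = 62.93°  ✓
  (0,4): δ = 23.42°  ✓
  (0,5): δ = 20.63°  ✓
  (0,6): δ = 56.26°  ✓
  (0,7): δ = 112.27°  ·
  (1,2): δ = 143.34°  ·
  (1,3): δ = 111.85°  ·
  (1,4): δ = 72.34°  ·
  (1,5): δ = 28.29°  ✓
  (1,6): δ = 7.34°  ✓
  (1,7): δ = 63.35°  ✓
  (2,3): δ = 148.50°  ·
  (2,4): δ = 109.00°  ·
  (2,5): δ = 64.95°  ✓
  (2,6): δ = 29.32°  ✓
  (2,7): δ = 26.69°  ✓
  (3,4): δ = 140.50°  ·
  (3,5): δ = 96.45°  ·
  (3,6): δ = 60.81°  ✓
  (3,7): δ = 4.81°  ✓
  (4,5): δ = 135.95°  ·
  (4,6): δ = 100.32°  ·
  (4,7): δ = 44.31°  ✓
  (5,6): δ = 144.37°  ·
  (5,7): δ = 88.36°  ·
  (6,7): δ = 124.00°  ·
antipodal pairs: 13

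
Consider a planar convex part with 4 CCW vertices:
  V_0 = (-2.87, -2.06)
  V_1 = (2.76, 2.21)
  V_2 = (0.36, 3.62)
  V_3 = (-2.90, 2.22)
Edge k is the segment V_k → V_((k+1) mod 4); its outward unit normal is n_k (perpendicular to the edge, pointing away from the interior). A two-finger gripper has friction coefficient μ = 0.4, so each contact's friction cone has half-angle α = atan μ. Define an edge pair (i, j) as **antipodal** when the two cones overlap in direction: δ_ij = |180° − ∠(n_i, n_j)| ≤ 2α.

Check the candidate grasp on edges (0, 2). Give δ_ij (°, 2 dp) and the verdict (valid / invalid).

α = atan 0.4 = 21.80°;  2α = 43.60°
edge 0: e_0 = (+5.63, +4.27);  n_0 = (+0.6043, -0.7968)
edge 2: e_2 = (-3.26, -1.40);  n_2 = (-0.3946, +0.9189)
∠(n_0, n_2) = 166.06°
δ = |180° − 166.06°| = 13.94°
13.94° ≤ 2α = 43.60°  →  valid

δ = 13.94°, valid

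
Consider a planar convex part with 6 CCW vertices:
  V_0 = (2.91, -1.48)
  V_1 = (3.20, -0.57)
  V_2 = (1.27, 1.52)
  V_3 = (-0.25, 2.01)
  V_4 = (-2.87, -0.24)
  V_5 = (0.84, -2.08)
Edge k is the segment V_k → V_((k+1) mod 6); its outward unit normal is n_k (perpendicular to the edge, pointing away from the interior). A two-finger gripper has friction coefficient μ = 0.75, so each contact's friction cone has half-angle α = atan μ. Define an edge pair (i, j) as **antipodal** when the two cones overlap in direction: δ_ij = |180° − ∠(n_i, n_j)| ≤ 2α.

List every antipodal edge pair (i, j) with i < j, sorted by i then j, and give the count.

α = atan 0.75 = 36.87°;  2α = 73.74°
n_0 = (+0.9528, -0.3036)
n_1 = (+0.7347, +0.6784)
n_2 = (+0.3068, +0.9518)
n_3 = (-0.6515, +0.7586)
n_4 = (-0.4443, -0.8959)
n_5 = (+0.2784, -0.9605)
  (0,1): δ = 119.60°  ·
  (0,2): δ = 90.19°  ·
  (0,3): δ = 31.67°  ✓
  (0,4): δ = 81.30°  ·
  (0,5): δ = 123.84°  ·
  (1,2): δ = 150.59°  ·
  (1,3): δ = 92.07°  ·
  (1,4): δ = 20.90°  ✓
  (1,5): δ = 63.44°  ✓
  (2,3): δ = 121.48°  ·
  (2,4): δ = 8.51°  ✓
  (2,5): δ = 34.03°  ✓
  (3,4): δ = 67.03°  ✓
  (3,5): δ = 24.49°  ✓
  (4,5): δ = 137.46°  ·
antipodal pairs: 7

count = 7; pairs: (0,3), (1,4), (1,5), (2,4), (2,5), (3,4), (3,5)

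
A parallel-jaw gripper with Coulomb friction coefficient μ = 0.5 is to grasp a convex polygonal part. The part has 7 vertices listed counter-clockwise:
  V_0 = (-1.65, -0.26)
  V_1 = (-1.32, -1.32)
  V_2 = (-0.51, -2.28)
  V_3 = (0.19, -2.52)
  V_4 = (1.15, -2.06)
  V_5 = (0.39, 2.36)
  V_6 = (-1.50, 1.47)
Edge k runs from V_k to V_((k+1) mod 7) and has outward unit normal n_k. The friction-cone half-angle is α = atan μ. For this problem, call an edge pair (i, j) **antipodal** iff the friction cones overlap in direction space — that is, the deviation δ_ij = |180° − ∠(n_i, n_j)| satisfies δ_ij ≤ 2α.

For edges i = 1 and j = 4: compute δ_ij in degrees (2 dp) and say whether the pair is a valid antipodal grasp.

α = atan 0.5 = 26.57°;  2α = 53.13°
edge 1: e_1 = (+0.81, -0.96);  n_1 = (-0.7643, -0.6449)
edge 4: e_4 = (-0.76, +4.42);  n_4 = (+0.9855, +0.1695)
∠(n_1, n_4) = 149.60°
δ = |180° − 149.60°| = 30.40°
30.40° ≤ 2α = 53.13°  →  valid

δ = 30.40°, valid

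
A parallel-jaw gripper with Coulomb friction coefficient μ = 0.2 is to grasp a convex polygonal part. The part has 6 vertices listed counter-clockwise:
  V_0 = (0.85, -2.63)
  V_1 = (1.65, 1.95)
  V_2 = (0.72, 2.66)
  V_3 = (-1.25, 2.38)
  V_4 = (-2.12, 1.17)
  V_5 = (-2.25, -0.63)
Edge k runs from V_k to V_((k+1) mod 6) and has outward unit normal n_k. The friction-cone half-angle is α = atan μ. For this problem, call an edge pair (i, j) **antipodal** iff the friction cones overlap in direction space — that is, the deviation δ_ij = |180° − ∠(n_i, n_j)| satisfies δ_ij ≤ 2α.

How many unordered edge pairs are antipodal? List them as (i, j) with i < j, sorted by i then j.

α = atan 0.2 = 11.31°;  2α = 22.62°
n_0 = (+0.9851, -0.1721)
n_1 = (+0.6068, +0.7948)
n_2 = (-0.1407, +0.9900)
n_3 = (-0.8119, +0.5838)
n_4 = (-0.9974, +0.0720)
n_5 = (-0.5421, -0.8403)
  (0,1): δ = 117.45°  ·
  (0,2): δ = 72.00°  ·
  (0,3): δ = 25.81°  ·
  (0,4): δ = 5.78°  ✓
  (0,5): δ = 67.08°  ·
  (1,2): δ = 134.55°  ·
  (1,3): δ = 88.36°  ·
  (1,4): δ = 56.77°  ·
  (1,5): δ = 4.53°  ✓
  (2,3): δ = 133.81°  ·
  (2,4): δ = 102.22°  ·
  (2,5): δ = 40.92°  ·
  (3,4): δ = 148.41°  ·
  (3,5): δ = 87.11°  ·
  (4,5): δ = 118.70°  ·
antipodal pairs: 2

count = 2; pairs: (0,4), (1,5)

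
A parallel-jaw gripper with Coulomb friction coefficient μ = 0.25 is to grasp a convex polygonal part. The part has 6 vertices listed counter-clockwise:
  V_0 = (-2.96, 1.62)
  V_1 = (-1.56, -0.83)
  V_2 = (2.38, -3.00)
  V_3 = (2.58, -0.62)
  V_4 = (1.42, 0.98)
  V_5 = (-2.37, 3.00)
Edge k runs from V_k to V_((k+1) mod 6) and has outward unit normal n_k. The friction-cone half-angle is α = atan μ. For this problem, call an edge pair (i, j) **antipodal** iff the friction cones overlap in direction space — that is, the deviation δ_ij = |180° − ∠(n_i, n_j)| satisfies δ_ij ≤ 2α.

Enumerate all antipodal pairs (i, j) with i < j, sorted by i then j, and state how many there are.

count = 4; pairs: (0,3), (1,3), (1,4), (2,5)

α = atan 0.25 = 14.04°;  2α = 28.07°
n_0 = (-0.8682, -0.4961)
n_1 = (-0.4824, -0.8759)
n_2 = (+0.9965, -0.0837)
n_3 = (+0.8096, +0.5870)
n_4 = (+0.4703, +0.8825)
n_5 = (-0.9195, +0.3931)
  (0,1): δ = 148.59°  ·
  (0,2): δ = 34.55°  ·
  (0,3): δ = 6.20°  ✓
  (0,4): δ = 32.20°  ·
  (0,5): δ = 127.11°  ·
  (1,2): δ = 65.96°  ·
  (1,3): δ = 25.21°  ✓
  (1,4): δ = 0.79°  ✓
  (1,5): δ = 95.70°  ·
  (2,3): δ = 139.25°  ·
  (2,4): δ = 113.25°  ·
  (2,5): δ = 18.34°  ✓
  (3,4): δ = 154.00°  ·
  (3,5): δ = 59.09°  ·
  (4,5): δ = 85.09°  ·
antipodal pairs: 4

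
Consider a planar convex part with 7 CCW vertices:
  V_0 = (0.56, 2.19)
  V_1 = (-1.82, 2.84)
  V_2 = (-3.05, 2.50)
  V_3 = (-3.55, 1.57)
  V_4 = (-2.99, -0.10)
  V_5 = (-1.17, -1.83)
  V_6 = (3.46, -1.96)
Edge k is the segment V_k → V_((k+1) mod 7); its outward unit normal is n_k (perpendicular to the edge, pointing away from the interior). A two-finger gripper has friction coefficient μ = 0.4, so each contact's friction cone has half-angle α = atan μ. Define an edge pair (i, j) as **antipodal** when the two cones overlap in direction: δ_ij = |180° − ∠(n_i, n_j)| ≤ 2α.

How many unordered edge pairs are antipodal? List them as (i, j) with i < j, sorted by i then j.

α = atan 0.4 = 21.80°;  2α = 43.60°
n_0 = (+0.2635, +0.9647)
n_1 = (-0.2664, +0.9639)
n_2 = (-0.8808, +0.4735)
n_3 = (-0.9481, -0.3179)
n_4 = (-0.6890, -0.7248)
n_5 = (-0.0281, -0.9996)
n_6 = (+0.8197, +0.5728)
  (0,1): δ = 149.27°  ·
  (0,2): δ = 102.99°  ·
  (0,3): δ = 56.19°  ·
  (0,4): δ = 28.27°  ✓
  (0,5): δ = 13.67°  ✓
  (0,6): δ = 140.22°  ·
  (1,2): δ = 133.72°  ·
  (1,3): δ = 86.91°  ·
  (1,4): δ = 59.00°  ·
  (1,5): δ = 17.06°  ✓
  (1,6): δ = 109.49°  ·
  (2,3): δ = 133.20°  ·
  (2,4): δ = 105.28°  ·
  (2,5): δ = 63.34°  ·
  (2,6): δ = 63.21°  ·
  (3,4): δ = 152.09°  ·
  (3,5): δ = 110.15°  ·
  (3,6): δ = 16.41°  ✓
  (4,5): δ = 138.06°  ·
  (4,6): δ = 11.51°  ✓
  (5,6): δ = 53.45°  ·
antipodal pairs: 5

count = 5; pairs: (0,4), (0,5), (1,5), (3,6), (4,6)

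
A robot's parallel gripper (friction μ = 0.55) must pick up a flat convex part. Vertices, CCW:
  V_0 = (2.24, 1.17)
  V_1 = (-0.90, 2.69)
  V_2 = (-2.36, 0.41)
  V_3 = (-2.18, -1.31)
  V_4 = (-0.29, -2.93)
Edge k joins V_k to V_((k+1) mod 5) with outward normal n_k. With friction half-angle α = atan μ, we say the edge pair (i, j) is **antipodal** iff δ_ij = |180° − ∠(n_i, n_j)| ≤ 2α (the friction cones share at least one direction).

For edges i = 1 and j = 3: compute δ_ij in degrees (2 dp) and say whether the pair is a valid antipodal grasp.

α = atan 0.55 = 28.81°;  2α = 57.62°
edge 1: e_1 = (-1.46, -2.28);  n_1 = (-0.8421, +0.5393)
edge 3: e_3 = (+1.89, -1.62);  n_3 = (-0.6508, -0.7593)
∠(n_1, n_3) = 82.03°
δ = |180° − 82.03°| = 97.97°
97.97° > 2α = 57.62°  →  invalid

δ = 97.97°, invalid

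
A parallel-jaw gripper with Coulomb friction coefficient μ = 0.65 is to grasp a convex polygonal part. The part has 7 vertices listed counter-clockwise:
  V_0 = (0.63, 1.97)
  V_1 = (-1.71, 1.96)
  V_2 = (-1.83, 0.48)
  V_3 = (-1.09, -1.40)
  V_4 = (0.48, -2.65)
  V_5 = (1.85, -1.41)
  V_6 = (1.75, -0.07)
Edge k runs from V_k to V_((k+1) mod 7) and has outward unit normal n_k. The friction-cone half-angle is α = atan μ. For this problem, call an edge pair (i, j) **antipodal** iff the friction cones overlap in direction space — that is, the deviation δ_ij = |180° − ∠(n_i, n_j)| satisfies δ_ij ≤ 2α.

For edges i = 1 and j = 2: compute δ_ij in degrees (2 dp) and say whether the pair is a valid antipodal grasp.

δ = 153.88°, invalid

α = atan 0.65 = 33.02°;  2α = 66.05°
edge 1: e_1 = (-0.12, -1.48);  n_1 = (-0.9967, +0.0808)
edge 2: e_2 = (+0.74, -1.88);  n_2 = (-0.9305, -0.3663)
∠(n_1, n_2) = 26.12°
δ = |180° − 26.12°| = 153.88°
153.88° > 2α = 66.05°  →  invalid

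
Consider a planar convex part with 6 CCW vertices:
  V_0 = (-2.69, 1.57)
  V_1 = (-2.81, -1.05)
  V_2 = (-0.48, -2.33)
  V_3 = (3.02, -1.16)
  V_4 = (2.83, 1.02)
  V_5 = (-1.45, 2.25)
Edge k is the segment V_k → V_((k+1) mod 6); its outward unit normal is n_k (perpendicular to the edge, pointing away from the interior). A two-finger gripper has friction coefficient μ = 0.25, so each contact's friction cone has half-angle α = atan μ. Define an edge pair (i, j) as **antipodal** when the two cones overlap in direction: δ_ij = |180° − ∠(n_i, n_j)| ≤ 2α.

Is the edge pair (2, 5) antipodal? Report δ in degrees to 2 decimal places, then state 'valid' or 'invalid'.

δ = 10.26°, valid

α = atan 0.25 = 14.04°;  2α = 28.07°
edge 2: e_2 = (+3.50, +1.17);  n_2 = (+0.3170, -0.9484)
edge 5: e_5 = (-1.24, -0.68);  n_5 = (-0.4808, +0.8768)
∠(n_2, n_5) = 169.74°
δ = |180° − 169.74°| = 10.26°
10.26° ≤ 2α = 28.07°  →  valid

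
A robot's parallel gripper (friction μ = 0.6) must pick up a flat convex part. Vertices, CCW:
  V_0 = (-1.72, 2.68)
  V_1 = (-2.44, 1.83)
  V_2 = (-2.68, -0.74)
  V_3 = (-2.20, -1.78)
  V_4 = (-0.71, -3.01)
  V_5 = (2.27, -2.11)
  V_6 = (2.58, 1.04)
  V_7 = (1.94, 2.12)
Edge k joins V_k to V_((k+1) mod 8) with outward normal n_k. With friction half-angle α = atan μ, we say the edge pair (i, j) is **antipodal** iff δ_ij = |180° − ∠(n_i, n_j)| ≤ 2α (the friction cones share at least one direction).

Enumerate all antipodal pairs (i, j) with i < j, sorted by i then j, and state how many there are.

α = atan 0.6 = 30.96°;  2α = 61.93°
n_0 = (-0.7630, +0.6463)
n_1 = (-0.9957, +0.0930)
n_2 = (-0.9080, -0.4191)
n_3 = (-0.6366, -0.7712)
n_4 = (+0.2891, -0.9573)
n_5 = (+0.9952, -0.0979)
n_6 = (+0.8603, +0.5098)
n_7 = (+0.1512, +0.9885)
  (0,1): δ = 145.07°  ·
  (0,2): δ = 114.96°  ·
  (0,3): δ = 89.27°  ·
  (0,4): δ = 32.93°  ✓
  (0,5): δ = 34.65°  ✓
  (0,6): δ = 70.92°  ·
  (0,7): δ = 121.57°  ·
  (1,2): δ = 149.89°  ·
  (1,3): δ = 124.20°  ·
  (1,4): δ = 67.86°  ·
  (1,5): δ = 0.29°  ✓
  (1,6): δ = 35.99°  ✓
  (1,7): δ = 86.64°  ·
  (2,3): δ = 154.31°  ·
  (2,4): δ = 97.97°  ·
  (2,5): δ = 30.40°  ✓
  (2,6): δ = 5.88°  ✓
  (2,7): δ = 56.53°  ✓
  (3,4): δ = 123.66°  ·
  (3,5): δ = 56.08°  ✓
  (3,6): δ = 19.81°  ✓
  (3,7): δ = 30.84°  ✓
  (4,5): δ = 112.43°  ·
  (4,6): δ = 76.15°  ·
  (4,7): δ = 25.50°  ✓
  (5,6): δ = 143.73°  ·
  (5,7): δ = 93.08°  ·
  (6,7): δ = 129.35°  ·
antipodal pairs: 11

count = 11; pairs: (0,4), (0,5), (1,5), (1,6), (2,5), (2,6), (2,7), (3,5), (3,6), (3,7), (4,7)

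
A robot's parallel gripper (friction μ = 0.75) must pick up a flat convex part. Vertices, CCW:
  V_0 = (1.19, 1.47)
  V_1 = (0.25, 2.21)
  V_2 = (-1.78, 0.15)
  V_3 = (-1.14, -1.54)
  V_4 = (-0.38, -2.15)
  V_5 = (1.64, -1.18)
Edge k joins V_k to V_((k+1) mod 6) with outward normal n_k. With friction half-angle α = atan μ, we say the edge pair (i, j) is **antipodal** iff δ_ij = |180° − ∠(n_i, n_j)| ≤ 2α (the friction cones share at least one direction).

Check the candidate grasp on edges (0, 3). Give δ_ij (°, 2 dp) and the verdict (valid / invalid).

δ = 0.54°, valid

α = atan 0.75 = 36.87°;  2α = 73.74°
edge 0: e_0 = (-0.94, +0.74);  n_0 = (+0.6186, +0.7857)
edge 3: e_3 = (+0.76, -0.61);  n_3 = (-0.6259, -0.7799)
∠(n_0, n_3) = 179.46°
δ = |180° − 179.46°| = 0.54°
0.54° ≤ 2α = 73.74°  →  valid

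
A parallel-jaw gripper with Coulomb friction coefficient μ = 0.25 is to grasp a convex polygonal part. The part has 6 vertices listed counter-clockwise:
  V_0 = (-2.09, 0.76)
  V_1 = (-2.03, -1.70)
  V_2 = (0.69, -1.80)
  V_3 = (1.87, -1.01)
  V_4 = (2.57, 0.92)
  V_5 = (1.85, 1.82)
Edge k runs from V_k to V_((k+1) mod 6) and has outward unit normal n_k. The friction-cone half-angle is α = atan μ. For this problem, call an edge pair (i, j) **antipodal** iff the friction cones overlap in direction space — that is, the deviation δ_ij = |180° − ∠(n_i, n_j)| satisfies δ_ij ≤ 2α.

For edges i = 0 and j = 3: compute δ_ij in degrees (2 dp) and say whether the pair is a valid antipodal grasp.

δ = 21.33°, valid

α = atan 0.25 = 14.04°;  2α = 28.07°
edge 0: e_0 = (+0.06, -2.46);  n_0 = (-0.9997, -0.0244)
edge 3: e_3 = (+0.70, +1.93);  n_3 = (+0.9401, -0.3410)
∠(n_0, n_3) = 158.67°
δ = |180° − 158.67°| = 21.33°
21.33° ≤ 2α = 28.07°  →  valid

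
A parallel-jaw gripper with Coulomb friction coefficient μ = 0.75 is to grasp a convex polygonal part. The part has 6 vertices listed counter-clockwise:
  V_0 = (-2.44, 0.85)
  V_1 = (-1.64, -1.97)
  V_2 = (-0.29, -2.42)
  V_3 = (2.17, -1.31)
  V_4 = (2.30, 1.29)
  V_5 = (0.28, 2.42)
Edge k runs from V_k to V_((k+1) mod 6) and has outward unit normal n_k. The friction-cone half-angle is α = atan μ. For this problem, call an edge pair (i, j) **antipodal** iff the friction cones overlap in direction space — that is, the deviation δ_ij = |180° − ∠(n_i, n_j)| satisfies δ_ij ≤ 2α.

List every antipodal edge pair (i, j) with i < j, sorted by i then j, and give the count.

count = 7; pairs: (0,3), (0,4), (1,4), (1,5), (2,4), (2,5), (3,5)

α = atan 0.75 = 36.87°;  2α = 73.74°
n_0 = (-0.9620, -0.2729)
n_1 = (-0.3162, -0.9487)
n_2 = (+0.4113, -0.9115)
n_3 = (+0.9988, -0.0499)
n_4 = (+0.4882, +0.8727)
n_5 = (-0.4999, +0.8661)
  (0,1): δ = 124.27°  ·
  (0,2): δ = 81.55°  ·
  (0,3): δ = 18.70°  ✓
  (0,4): δ = 44.94°  ✓
  (0,5): δ = 104.16°  ·
  (1,2): δ = 137.28°  ·
  (1,3): δ = 74.43°  ·
  (1,4): δ = 10.79°  ✓
  (1,5): δ = 48.43°  ✓
  (2,3): δ = 117.15°  ·
  (2,4): δ = 53.51°  ✓
  (2,5): δ = 5.71°  ✓
  (3,4): δ = 116.36°  ·
  (3,5): δ = 57.14°  ✓
  (4,5): δ = 120.78°  ·
antipodal pairs: 7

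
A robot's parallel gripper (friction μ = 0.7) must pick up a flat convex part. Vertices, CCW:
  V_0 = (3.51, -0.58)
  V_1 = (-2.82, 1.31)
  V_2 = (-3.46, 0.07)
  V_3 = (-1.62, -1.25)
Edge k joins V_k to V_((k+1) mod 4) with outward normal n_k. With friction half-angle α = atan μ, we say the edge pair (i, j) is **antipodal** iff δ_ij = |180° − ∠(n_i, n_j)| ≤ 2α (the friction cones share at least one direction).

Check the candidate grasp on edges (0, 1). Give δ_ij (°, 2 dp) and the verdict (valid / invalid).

δ = 100.68°, invalid

α = atan 0.7 = 34.99°;  2α = 69.98°
edge 0: e_0 = (-6.33, +1.89);  n_0 = (+0.2861, +0.9582)
edge 1: e_1 = (-0.64, -1.24);  n_1 = (-0.8886, +0.4586)
∠(n_0, n_1) = 79.32°
δ = |180° − 79.32°| = 100.68°
100.68° > 2α = 69.98°  →  invalid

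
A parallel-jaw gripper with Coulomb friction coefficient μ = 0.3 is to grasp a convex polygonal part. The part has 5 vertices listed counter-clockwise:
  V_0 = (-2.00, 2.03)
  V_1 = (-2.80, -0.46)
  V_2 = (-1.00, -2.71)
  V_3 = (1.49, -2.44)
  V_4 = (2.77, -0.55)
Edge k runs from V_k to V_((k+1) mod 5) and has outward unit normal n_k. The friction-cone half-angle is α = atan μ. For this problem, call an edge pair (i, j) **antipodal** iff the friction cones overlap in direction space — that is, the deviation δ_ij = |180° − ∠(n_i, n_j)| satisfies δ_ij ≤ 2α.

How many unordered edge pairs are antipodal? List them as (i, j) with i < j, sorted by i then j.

α = atan 0.3 = 16.70°;  2α = 33.40°
n_0 = (-0.9521, +0.3059)
n_1 = (-0.7809, -0.6247)
n_2 = (+0.1078, -0.9942)
n_3 = (+0.8280, -0.5608)
n_4 = (+0.4757, +0.8796)
  (0,1): δ = 123.53°  ·
  (0,2): δ = 66.00°  ·
  (0,3): δ = 16.30°  ✓
  (0,4): δ = 79.40°  ·
  (1,2): δ = 122.47°  ·
  (1,3): δ = 72.77°  ·
  (1,4): δ = 22.93°  ✓
  (2,3): δ = 130.30°  ·
  (2,4): δ = 34.60°  ·
  (3,4): δ = 84.30°  ·
antipodal pairs: 2

count = 2; pairs: (0,3), (1,4)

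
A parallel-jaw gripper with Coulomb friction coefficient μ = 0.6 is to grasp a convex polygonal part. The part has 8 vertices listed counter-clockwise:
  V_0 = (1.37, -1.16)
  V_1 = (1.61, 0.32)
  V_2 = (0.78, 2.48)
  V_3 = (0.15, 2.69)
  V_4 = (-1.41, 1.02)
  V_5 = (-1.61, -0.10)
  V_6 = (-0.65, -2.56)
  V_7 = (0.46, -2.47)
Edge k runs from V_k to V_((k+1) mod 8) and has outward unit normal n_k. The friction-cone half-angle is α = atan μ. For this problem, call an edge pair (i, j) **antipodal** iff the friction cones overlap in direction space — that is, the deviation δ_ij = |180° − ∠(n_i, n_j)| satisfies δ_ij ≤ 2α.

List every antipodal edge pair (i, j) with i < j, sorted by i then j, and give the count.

count = 11; pairs: (0,3), (0,4), (0,5), (1,4), (1,5), (2,5), (2,6), (3,6), (3,7), (4,7), (5,7)

α = atan 0.6 = 30.96°;  2α = 61.93°
n_0 = (+0.9871, -0.1601)
n_1 = (+0.9335, +0.3587)
n_2 = (+0.3162, +0.9487)
n_3 = (-0.7308, +0.6826)
n_4 = (-0.9844, +0.1758)
n_5 = (-0.9316, -0.3635)
n_6 = (+0.0808, -0.9967)
n_7 = (+0.8213, -0.5705)
  (0,1): δ = 149.77°  ·
  (0,2): δ = 99.22°  ·
  (0,3): δ = 33.84°  ✓
  (0,4): δ = 0.91°  ✓
  (0,5): δ = 30.53°  ✓
  (0,6): δ = 103.85°  ·
  (0,7): δ = 154.42°  ·
  (1,2): δ = 129.45°  ·
  (1,3): δ = 64.07°  ·
  (1,4): δ = 31.14°  ✓
  (1,5): δ = 0.30°  ✓
  (1,6): δ = 73.62°  ·
  (1,7): δ = 124.19°  ·
  (2,3): δ = 114.61°  ·
  (2,4): δ = 81.69°  ·
  (2,5): δ = 50.25°  ✓
  (2,6): δ = 23.07°  ✓
  (2,7): δ = 73.65°  ·
  (3,4): δ = 147.08°  ·
  (3,5): δ = 115.63°  ·
  (3,6): δ = 42.32°  ✓
  (3,7): δ = 8.26°  ✓
  (4,5): δ = 148.56°  ·
  (4,6): δ = 75.24°  ·
  (4,7): δ = 24.66°  ✓
  (5,6): δ = 106.68°  ·
  (5,7): δ = 56.10°  ✓
  (6,7): δ = 129.42°  ·
antipodal pairs: 11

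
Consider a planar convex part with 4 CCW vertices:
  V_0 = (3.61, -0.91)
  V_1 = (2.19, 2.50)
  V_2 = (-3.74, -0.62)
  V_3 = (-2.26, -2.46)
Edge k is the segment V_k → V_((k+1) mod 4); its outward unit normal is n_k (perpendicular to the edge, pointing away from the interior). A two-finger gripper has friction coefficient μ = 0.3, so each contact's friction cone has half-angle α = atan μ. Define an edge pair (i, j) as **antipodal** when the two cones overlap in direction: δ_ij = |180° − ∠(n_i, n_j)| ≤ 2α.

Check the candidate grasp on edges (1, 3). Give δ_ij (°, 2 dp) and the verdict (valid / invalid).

α = atan 0.3 = 16.70°;  2α = 33.40°
edge 1: e_1 = (-5.93, -3.12);  n_1 = (-0.4656, +0.8850)
edge 3: e_3 = (+5.87, +1.55);  n_3 = (+0.2553, -0.9669)
∠(n_1, n_3) = 167.04°
δ = |180° − 167.04°| = 12.96°
12.96° ≤ 2α = 33.40°  →  valid

δ = 12.96°, valid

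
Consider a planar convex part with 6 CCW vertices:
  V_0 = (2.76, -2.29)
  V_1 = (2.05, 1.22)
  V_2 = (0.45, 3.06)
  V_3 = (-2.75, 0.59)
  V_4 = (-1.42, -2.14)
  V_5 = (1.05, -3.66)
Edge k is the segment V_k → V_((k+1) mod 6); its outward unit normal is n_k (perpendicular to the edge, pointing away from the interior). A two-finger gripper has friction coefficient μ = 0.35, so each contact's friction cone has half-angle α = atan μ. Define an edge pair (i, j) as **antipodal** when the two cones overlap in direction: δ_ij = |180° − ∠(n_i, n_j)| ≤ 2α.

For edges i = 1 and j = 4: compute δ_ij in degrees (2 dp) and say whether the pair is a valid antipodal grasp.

δ = 17.38°, valid

α = atan 0.35 = 19.29°;  2α = 38.58°
edge 1: e_1 = (-1.60, +1.84);  n_1 = (+0.7546, +0.6562)
edge 4: e_4 = (+2.47, -1.52);  n_4 = (-0.5241, -0.8517)
∠(n_1, n_4) = 162.62°
δ = |180° − 162.62°| = 17.38°
17.38° ≤ 2α = 38.58°  →  valid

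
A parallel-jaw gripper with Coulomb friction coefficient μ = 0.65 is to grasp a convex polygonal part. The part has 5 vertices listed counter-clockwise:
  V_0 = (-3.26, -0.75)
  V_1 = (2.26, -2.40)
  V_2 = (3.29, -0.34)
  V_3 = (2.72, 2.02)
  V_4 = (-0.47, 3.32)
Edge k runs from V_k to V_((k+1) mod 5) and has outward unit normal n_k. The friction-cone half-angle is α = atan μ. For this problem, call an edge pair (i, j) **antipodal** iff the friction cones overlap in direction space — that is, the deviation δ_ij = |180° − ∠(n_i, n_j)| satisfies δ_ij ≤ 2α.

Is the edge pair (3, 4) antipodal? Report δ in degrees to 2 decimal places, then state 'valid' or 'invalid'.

δ = 102.26°, invalid

α = atan 0.65 = 33.02°;  2α = 66.05°
edge 3: e_3 = (-3.19, +1.30);  n_3 = (+0.3774, +0.9261)
edge 4: e_4 = (-2.79, -4.07);  n_4 = (-0.8248, +0.5654)
∠(n_3, n_4) = 77.74°
δ = |180° − 77.74°| = 102.26°
102.26° > 2α = 66.05°  →  invalid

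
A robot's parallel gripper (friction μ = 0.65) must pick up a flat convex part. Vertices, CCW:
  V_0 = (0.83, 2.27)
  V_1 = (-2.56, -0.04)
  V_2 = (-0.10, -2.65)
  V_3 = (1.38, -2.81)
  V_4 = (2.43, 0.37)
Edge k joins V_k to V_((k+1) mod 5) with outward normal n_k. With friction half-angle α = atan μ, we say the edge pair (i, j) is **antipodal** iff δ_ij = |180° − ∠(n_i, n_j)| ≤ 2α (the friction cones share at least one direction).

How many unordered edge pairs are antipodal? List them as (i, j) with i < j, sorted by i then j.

α = atan 0.65 = 33.02°;  2α = 66.05°
n_0 = (-0.5631, +0.8264)
n_1 = (-0.7277, -0.6859)
n_2 = (-0.1075, -0.9942)
n_3 = (+0.9496, -0.3135)
n_4 = (+0.7649, +0.6441)
  (0,1): δ = 80.97°  ·
  (0,2): δ = 40.44°  ✓
  (0,3): δ = 37.46°  ✓
  (0,4): δ = 95.83°  ·
  (1,2): δ = 139.48°  ·
  (1,3): δ = 61.58°  ✓
  (1,4): δ = 3.20°  ✓
  (2,3): δ = 102.10°  ·
  (2,4): δ = 43.73°  ✓
  (3,4): δ = 121.63°  ·
antipodal pairs: 5

count = 5; pairs: (0,2), (0,3), (1,3), (1,4), (2,4)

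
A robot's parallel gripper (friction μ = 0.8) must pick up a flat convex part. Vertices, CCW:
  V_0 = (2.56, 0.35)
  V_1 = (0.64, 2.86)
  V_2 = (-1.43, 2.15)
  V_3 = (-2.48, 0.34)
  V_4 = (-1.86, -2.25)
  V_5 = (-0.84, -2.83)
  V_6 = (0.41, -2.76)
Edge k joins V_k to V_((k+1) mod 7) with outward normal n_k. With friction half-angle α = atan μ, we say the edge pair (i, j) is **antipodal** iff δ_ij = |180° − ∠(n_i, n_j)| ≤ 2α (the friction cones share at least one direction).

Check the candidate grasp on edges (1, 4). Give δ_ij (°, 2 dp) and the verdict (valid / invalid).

δ = 48.56°, valid

α = atan 0.8 = 38.66°;  2α = 77.32°
edge 1: e_1 = (-2.07, -0.71);  n_1 = (-0.3244, +0.9459)
edge 4: e_4 = (+1.02, -0.58);  n_4 = (-0.4943, -0.8693)
∠(n_1, n_4) = 131.44°
δ = |180° − 131.44°| = 48.56°
48.56° ≤ 2α = 77.32°  →  valid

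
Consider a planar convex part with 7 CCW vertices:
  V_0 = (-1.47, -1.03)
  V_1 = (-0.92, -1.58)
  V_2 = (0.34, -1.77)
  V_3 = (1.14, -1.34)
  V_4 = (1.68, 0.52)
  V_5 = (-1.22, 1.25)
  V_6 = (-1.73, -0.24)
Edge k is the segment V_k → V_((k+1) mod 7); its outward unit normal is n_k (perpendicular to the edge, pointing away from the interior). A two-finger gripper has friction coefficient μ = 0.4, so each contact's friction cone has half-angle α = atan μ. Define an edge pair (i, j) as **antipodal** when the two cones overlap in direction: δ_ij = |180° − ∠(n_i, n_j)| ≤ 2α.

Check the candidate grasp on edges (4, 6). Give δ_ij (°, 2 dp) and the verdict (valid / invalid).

δ = 57.65°, invalid

α = atan 0.4 = 21.80°;  2α = 43.60°
edge 4: e_4 = (-2.90, +0.73);  n_4 = (+0.2441, +0.9697)
edge 6: e_6 = (+0.26, -0.79);  n_6 = (-0.9499, -0.3126)
∠(n_4, n_6) = 122.35°
δ = |180° − 122.35°| = 57.65°
57.65° > 2α = 43.60°  →  invalid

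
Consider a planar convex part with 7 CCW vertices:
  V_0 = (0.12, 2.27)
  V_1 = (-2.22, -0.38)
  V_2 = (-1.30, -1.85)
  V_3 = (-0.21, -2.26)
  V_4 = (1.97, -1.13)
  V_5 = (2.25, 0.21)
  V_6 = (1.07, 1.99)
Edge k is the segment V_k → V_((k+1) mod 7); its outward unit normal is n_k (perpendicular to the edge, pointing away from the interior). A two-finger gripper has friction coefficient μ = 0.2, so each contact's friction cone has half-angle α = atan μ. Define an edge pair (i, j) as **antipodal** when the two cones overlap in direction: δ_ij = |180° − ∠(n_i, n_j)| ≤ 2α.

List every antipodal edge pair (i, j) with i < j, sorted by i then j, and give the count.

count = 3; pairs: (0,3), (1,5), (2,6)

α = atan 0.2 = 11.31°;  2α = 22.62°
n_0 = (-0.7496, +0.6619)
n_1 = (-0.8477, -0.5305)
n_2 = (-0.3521, -0.9360)
n_3 = (+0.4602, -0.8878)
n_4 = (+0.9789, -0.2045)
n_5 = (+0.8335, +0.5525)
n_6 = (+0.2827, +0.9592)
  (0,1): δ = 106.51°  ·
  (0,2): δ = 69.17°  ·
  (0,3): δ = 21.15°  ✓
  (0,4): δ = 29.64°  ·
  (0,5): δ = 74.99°  ·
  (0,6): δ = 115.02°  ·
  (1,2): δ = 142.65°  ·
  (1,3): δ = 94.64°  ·
  (1,4): δ = 43.84°  ·
  (1,5): δ = 1.50°  ✓
  (1,6): δ = 41.54°  ·
  (2,3): δ = 131.99°  ·
  (2,4): δ = 81.19°  ·
  (2,5): δ = 35.85°  ·
  (2,6): δ = 4.19°  ✓
  (3,4): δ = 129.20°  ·
  (3,5): δ = 83.86°  ·
  (3,6): δ = 43.82°  ·
  (4,5): δ = 134.66°  ·
  (4,6): δ = 94.62°  ·
  (5,6): δ = 139.96°  ·
antipodal pairs: 3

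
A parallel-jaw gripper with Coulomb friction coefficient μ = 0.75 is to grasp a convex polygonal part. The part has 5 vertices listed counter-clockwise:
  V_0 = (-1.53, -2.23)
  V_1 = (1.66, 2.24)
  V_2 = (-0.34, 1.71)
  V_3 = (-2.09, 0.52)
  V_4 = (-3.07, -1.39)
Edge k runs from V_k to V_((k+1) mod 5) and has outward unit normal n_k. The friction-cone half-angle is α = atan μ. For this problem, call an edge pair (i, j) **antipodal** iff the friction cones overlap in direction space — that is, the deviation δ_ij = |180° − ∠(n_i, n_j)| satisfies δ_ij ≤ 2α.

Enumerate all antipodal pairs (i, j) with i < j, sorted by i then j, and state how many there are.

count = 5; pairs: (0,1), (0,2), (0,3), (1,4), (2,4)

α = atan 0.75 = 36.87°;  2α = 73.74°
n_0 = (+0.8140, -0.5809)
n_1 = (-0.2562, +0.9666)
n_2 = (-0.5623, +0.8269)
n_3 = (-0.8897, +0.4565)
n_4 = (-0.4789, -0.8779)
  (0,1): δ = 39.64°  ✓
  (0,2): δ = 20.27°  ✓
  (0,3): δ = 8.35°  ✓
  (0,4): δ = 96.90°  ·
  (1,2): δ = 160.63°  ·
  (1,3): δ = 132.00°  ·
  (1,4): δ = 43.45°  ✓
  (2,3): δ = 151.38°  ·
  (2,4): δ = 62.83°  ✓
  (3,4): δ = 91.45°  ·
antipodal pairs: 5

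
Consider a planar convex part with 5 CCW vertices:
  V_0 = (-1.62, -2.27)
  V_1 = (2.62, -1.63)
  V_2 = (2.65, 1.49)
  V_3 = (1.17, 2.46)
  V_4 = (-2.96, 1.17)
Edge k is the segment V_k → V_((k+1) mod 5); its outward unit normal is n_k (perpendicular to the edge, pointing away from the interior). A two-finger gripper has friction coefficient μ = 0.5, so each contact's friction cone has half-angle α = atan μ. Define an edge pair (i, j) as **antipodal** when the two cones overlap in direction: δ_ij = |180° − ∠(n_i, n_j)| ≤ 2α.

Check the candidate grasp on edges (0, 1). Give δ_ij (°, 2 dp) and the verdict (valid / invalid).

α = atan 0.5 = 26.57°;  2α = 53.13°
edge 0: e_0 = (+4.24, +0.64);  n_0 = (+0.1493, -0.9888)
edge 1: e_1 = (+0.03, +3.12);  n_1 = (+1.0000, -0.0096)
∠(n_0, n_1) = 80.87°
δ = |180° − 80.87°| = 99.13°
99.13° > 2α = 53.13°  →  invalid

δ = 99.13°, invalid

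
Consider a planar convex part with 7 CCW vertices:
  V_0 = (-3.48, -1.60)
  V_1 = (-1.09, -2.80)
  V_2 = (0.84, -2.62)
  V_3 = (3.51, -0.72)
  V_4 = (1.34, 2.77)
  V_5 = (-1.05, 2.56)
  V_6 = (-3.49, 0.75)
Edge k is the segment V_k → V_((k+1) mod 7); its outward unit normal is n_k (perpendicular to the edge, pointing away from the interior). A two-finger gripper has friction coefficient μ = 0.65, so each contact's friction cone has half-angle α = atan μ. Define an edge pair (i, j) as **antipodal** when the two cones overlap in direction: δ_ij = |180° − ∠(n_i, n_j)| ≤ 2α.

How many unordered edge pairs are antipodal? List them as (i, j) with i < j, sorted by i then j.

α = atan 0.65 = 33.02°;  2α = 66.05°
n_0 = (-0.4487, -0.8937)
n_1 = (+0.0929, -0.9957)
n_2 = (+0.5798, -0.8148)
n_3 = (+0.8492, +0.5280)
n_4 = (-0.0875, +0.9962)
n_5 = (-0.5958, +0.8031)
n_6 = (-1.0000, -0.0043)
  (0,1): δ = 148.01°  ·
  (0,2): δ = 117.90°  ·
  (0,3): δ = 31.47°  ✓
  (0,4): δ = 31.68°  ✓
  (0,5): δ = 63.23°  ✓
  (0,6): δ = 116.90°  ·
  (1,2): δ = 149.89°  ·
  (1,3): δ = 63.46°  ✓
  (1,4): δ = 0.31°  ✓
  (1,5): δ = 31.24°  ✓
  (1,6): δ = 84.92°  ·
  (2,3): δ = 93.56°  ·
  (2,4): δ = 30.41°  ✓
  (2,5): δ = 1.13°  ✓
  (2,6): δ = 54.81°  ✓
  (3,4): δ = 116.85°  ·
  (3,5): δ = 85.30°  ·
  (3,6): δ = 31.63°  ✓
  (4,5): δ = 148.45°  ·
  (4,6): δ = 94.78°  ·
  (5,6): δ = 126.32°  ·
antipodal pairs: 10

count = 10; pairs: (0,3), (0,4), (0,5), (1,3), (1,4), (1,5), (2,4), (2,5), (2,6), (3,6)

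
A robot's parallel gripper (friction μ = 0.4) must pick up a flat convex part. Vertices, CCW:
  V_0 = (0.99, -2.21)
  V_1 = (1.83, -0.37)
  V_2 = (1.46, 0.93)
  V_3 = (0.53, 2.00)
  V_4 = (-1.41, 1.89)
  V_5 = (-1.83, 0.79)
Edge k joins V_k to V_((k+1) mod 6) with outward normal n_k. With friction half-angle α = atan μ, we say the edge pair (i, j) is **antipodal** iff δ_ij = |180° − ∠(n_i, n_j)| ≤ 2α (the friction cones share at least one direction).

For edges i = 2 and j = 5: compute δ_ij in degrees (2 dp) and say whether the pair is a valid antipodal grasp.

δ = 2.23°, valid

α = atan 0.4 = 21.80°;  2α = 43.60°
edge 2: e_2 = (-0.93, +1.07);  n_2 = (+0.7548, +0.6560)
edge 5: e_5 = (+2.82, -3.00);  n_5 = (-0.7286, -0.6849)
∠(n_2, n_5) = 177.77°
δ = |180° − 177.77°| = 2.23°
2.23° ≤ 2α = 43.60°  →  valid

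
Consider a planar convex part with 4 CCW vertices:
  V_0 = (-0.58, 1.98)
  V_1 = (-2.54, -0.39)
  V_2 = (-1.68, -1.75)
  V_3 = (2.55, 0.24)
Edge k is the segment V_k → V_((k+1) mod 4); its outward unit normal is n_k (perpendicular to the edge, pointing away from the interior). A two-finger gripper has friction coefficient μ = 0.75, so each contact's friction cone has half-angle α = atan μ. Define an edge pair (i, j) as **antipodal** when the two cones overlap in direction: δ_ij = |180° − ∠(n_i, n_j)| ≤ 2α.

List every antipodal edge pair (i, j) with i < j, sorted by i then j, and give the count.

count = 3; pairs: (0,2), (1,3), (2,3)

α = atan 0.75 = 36.87°;  2α = 73.74°
n_0 = (-0.7706, +0.6373)
n_1 = (-0.8452, -0.5345)
n_2 = (+0.4257, -0.9049)
n_3 = (+0.4859, +0.8740)
  (0,1): δ = 108.10°  ·
  (0,2): δ = 25.21°  ✓
  (0,3): δ = 100.52°  ·
  (1,2): δ = 97.11°  ·
  (1,3): δ = 28.62°  ✓
  (2,3): δ = 54.26°  ✓
antipodal pairs: 3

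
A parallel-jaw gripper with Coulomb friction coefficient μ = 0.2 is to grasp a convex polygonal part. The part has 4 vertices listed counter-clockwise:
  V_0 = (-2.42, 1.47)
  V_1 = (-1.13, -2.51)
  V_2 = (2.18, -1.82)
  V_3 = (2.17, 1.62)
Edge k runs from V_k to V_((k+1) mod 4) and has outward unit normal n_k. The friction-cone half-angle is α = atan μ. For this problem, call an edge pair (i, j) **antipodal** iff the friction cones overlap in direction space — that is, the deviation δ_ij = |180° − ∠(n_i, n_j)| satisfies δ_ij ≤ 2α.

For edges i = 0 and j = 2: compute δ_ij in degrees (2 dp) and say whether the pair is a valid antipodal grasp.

δ = 17.79°, valid

α = atan 0.2 = 11.31°;  2α = 22.62°
edge 0: e_0 = (+1.29, -3.98);  n_0 = (-0.9513, -0.3083)
edge 2: e_2 = (-0.01, +3.44);  n_2 = (+1.0000, +0.0029)
∠(n_0, n_2) = 162.21°
δ = |180° − 162.21°| = 17.79°
17.79° ≤ 2α = 22.62°  →  valid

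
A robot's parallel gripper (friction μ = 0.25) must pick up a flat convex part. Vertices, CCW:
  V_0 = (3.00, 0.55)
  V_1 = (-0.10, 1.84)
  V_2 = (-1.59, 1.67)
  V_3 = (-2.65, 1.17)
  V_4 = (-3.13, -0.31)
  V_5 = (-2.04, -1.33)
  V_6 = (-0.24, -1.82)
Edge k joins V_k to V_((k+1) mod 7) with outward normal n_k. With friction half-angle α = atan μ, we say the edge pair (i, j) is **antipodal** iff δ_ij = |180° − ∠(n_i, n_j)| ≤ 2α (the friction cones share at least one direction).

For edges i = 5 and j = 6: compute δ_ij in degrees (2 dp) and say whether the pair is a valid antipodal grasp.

α = atan 0.25 = 14.04°;  2α = 28.07°
edge 5: e_5 = (+1.80, -0.49);  n_5 = (-0.2627, -0.9649)
edge 6: e_6 = (+3.24, +2.37);  n_6 = (+0.5904, -0.8071)
∠(n_5, n_6) = 51.41°
δ = |180° − 51.41°| = 128.59°
128.59° > 2α = 28.07°  →  invalid

δ = 128.59°, invalid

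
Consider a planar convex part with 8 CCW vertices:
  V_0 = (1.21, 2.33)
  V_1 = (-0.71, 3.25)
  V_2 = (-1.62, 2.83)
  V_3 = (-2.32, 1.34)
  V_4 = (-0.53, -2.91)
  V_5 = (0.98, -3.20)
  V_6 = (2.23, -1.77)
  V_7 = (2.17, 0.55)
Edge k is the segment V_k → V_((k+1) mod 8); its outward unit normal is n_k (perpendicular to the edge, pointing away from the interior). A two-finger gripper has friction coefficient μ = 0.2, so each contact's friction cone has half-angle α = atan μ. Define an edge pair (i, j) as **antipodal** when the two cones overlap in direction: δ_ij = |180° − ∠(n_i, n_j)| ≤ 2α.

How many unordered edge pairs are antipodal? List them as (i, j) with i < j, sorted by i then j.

count = 4; pairs: (0,4), (2,5), (3,6), (3,7)

α = atan 0.2 = 11.31°;  2α = 22.62°
n_0 = (+0.4321, +0.9018)
n_1 = (-0.4191, +0.9080)
n_2 = (-0.9051, +0.4252)
n_3 = (-0.9216, -0.3882)
n_4 = (-0.1886, -0.9821)
n_5 = (+0.7529, -0.6581)
n_6 = (+0.9997, +0.0259)
n_7 = (+0.8802, +0.4747)
  (0,1): δ = 129.62°  ·
  (0,2): δ = 89.56°  ·
  (0,3): δ = 41.56°  ·
  (0,4): δ = 14.73°  ✓
  (0,5): δ = 74.44°  ·
  (0,6): δ = 117.08°  ·
  (0,7): δ = 143.94°  ·
  (1,2): δ = 139.94°  ·
  (1,3): δ = 91.94°  ·
  (1,4): δ = 35.65°  ·
  (1,5): δ = 24.07°  ·
  (1,6): δ = 66.71°  ·
  (1,7): δ = 93.56°  ·
  (2,3): δ = 132.00°  ·
  (2,4): δ = 75.71°  ·
  (2,5): δ = 15.99°  ✓
  (2,6): δ = 26.65°  ·
  (2,7): δ = 53.50°  ·
  (3,4): δ = 123.71°  ·
  (3,5): δ = 64.00°  ·
  (3,6): δ = 21.36°  ✓
  (3,7): δ = 5.50°  ✓
  (4,5): δ = 120.29°  ·
  (4,6): δ = 77.65°  ·
  (4,7): δ = 50.79°  ·
  (5,6): δ = 137.36°  ·
  (5,7): δ = 110.50°  ·
  (6,7): δ = 153.14°  ·
antipodal pairs: 4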